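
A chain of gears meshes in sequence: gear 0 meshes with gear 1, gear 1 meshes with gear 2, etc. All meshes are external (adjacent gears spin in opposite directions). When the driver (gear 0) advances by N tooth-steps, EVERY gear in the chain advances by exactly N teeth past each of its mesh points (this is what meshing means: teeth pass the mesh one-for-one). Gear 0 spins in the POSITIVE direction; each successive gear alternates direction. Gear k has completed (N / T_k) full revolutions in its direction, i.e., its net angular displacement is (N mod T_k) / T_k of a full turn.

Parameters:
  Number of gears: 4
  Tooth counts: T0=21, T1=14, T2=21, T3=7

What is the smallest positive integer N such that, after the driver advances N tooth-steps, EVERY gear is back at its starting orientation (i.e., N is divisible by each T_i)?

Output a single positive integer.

Gear k returns to start when N is a multiple of T_k.
All gears at start simultaneously when N is a common multiple of [21, 14, 21, 7]; the smallest such N is lcm(21, 14, 21, 7).
Start: lcm = T0 = 21
Fold in T1=14: gcd(21, 14) = 7; lcm(21, 14) = 21 * 14 / 7 = 294 / 7 = 42
Fold in T2=21: gcd(42, 21) = 21; lcm(42, 21) = 42 * 21 / 21 = 882 / 21 = 42
Fold in T3=7: gcd(42, 7) = 7; lcm(42, 7) = 42 * 7 / 7 = 294 / 7 = 42
Full cycle length = 42

Answer: 42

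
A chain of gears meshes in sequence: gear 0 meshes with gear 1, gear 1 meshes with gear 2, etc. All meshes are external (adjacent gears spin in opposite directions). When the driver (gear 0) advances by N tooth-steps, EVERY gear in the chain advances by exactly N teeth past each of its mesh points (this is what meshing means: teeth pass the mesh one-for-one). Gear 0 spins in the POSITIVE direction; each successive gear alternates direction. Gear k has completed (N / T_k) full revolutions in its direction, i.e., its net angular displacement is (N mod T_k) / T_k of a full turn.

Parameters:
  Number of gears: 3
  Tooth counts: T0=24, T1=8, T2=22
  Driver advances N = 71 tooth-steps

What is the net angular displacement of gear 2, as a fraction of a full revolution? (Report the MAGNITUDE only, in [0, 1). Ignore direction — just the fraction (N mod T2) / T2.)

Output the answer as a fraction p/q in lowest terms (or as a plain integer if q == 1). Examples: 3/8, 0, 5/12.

Chain of 3 gears, tooth counts: [24, 8, 22]
  gear 0: T0=24, direction=positive, advance = 71 mod 24 = 23 teeth = 23/24 turn
  gear 1: T1=8, direction=negative, advance = 71 mod 8 = 7 teeth = 7/8 turn
  gear 2: T2=22, direction=positive, advance = 71 mod 22 = 5 teeth = 5/22 turn
Gear 2: 71 mod 22 = 5
Fraction = 5 / 22 = 5/22 (gcd(5,22)=1) = 5/22

Answer: 5/22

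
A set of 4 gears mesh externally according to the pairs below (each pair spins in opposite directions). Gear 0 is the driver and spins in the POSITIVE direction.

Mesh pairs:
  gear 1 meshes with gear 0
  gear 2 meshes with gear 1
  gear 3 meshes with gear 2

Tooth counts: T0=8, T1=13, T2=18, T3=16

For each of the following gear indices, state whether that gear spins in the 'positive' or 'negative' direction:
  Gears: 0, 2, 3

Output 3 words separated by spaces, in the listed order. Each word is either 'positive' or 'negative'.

Answer: positive positive negative

Derivation:
Gear 0 (driver): positive (depth 0)
  gear 1: meshes with gear 0 -> depth 1 -> negative (opposite of gear 0)
  gear 2: meshes with gear 1 -> depth 2 -> positive (opposite of gear 1)
  gear 3: meshes with gear 2 -> depth 3 -> negative (opposite of gear 2)
Queried indices 0, 2, 3 -> positive, positive, negative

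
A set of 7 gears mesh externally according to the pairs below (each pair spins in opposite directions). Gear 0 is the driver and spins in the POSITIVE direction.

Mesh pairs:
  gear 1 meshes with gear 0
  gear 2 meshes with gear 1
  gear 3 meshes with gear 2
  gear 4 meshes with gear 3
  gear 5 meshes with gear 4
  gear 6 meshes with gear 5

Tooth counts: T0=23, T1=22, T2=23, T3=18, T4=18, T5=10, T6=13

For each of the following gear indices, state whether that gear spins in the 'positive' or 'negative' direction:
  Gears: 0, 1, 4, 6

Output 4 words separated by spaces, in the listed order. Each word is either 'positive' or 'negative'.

Answer: positive negative positive positive

Derivation:
Gear 0 (driver): positive (depth 0)
  gear 1: meshes with gear 0 -> depth 1 -> negative (opposite of gear 0)
  gear 2: meshes with gear 1 -> depth 2 -> positive (opposite of gear 1)
  gear 3: meshes with gear 2 -> depth 3 -> negative (opposite of gear 2)
  gear 4: meshes with gear 3 -> depth 4 -> positive (opposite of gear 3)
  gear 5: meshes with gear 4 -> depth 5 -> negative (opposite of gear 4)
  gear 6: meshes with gear 5 -> depth 6 -> positive (opposite of gear 5)
Queried indices 0, 1, 4, 6 -> positive, negative, positive, positive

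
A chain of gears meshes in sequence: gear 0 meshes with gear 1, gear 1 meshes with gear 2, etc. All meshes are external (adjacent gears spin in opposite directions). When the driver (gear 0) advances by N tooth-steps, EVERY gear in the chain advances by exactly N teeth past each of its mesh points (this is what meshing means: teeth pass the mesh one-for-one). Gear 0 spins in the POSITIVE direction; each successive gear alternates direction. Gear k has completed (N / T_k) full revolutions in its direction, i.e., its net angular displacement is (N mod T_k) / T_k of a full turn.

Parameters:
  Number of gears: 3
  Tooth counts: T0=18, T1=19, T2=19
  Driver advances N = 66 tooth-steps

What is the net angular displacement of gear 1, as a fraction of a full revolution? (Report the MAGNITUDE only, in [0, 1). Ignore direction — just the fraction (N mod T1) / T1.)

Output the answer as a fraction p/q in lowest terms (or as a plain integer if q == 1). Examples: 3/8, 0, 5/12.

Answer: 9/19

Derivation:
Chain of 3 gears, tooth counts: [18, 19, 19]
  gear 0: T0=18, direction=positive, advance = 66 mod 18 = 12 teeth = 12/18 turn
  gear 1: T1=19, direction=negative, advance = 66 mod 19 = 9 teeth = 9/19 turn
  gear 2: T2=19, direction=positive, advance = 66 mod 19 = 9 teeth = 9/19 turn
Gear 1: 66 mod 19 = 9
Fraction = 9 / 19 = 9/19 (gcd(9,19)=1) = 9/19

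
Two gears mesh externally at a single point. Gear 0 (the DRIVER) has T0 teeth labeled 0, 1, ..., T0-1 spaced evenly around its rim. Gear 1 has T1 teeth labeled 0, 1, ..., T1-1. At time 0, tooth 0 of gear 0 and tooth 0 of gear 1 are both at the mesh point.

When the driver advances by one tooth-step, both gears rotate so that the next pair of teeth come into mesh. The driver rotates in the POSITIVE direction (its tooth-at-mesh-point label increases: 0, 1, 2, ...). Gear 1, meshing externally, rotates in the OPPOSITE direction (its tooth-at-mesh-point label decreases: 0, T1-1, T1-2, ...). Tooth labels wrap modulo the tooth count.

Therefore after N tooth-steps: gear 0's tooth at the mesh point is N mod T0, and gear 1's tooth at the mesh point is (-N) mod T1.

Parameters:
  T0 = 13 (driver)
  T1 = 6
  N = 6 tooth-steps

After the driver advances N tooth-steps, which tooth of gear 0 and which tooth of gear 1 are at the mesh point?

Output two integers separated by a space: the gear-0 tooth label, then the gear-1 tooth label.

Answer: 6 0

Derivation:
Gear 0 (driver, T0=13): tooth at mesh = N mod T0
  6 = 0 * 13 + 6, so 6 mod 13 = 6
  gear 0 tooth = 6
Gear 1 (driven, T1=6): tooth at mesh = (-N) mod T1
  6 = 1 * 6 + 0, so 6 mod 6 = 0
  (-6) mod 6 = 0
Mesh after 6 steps: gear-0 tooth 6 meets gear-1 tooth 0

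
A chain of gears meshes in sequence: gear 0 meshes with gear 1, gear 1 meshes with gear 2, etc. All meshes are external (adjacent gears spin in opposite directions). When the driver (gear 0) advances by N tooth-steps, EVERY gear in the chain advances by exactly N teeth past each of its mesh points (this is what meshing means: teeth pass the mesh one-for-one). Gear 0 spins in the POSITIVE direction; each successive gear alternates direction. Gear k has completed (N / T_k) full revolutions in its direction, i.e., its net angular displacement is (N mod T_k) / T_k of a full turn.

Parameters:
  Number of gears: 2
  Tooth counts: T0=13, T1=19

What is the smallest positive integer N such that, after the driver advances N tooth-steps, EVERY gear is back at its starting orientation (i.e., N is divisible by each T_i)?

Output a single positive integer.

Gear k returns to start when N is a multiple of T_k.
All gears at start simultaneously when N is a common multiple of [13, 19]; the smallest such N is lcm(13, 19).
Start: lcm = T0 = 13
Fold in T1=19: gcd(13, 19) = 1; lcm(13, 19) = 13 * 19 / 1 = 247 / 1 = 247
Full cycle length = 247

Answer: 247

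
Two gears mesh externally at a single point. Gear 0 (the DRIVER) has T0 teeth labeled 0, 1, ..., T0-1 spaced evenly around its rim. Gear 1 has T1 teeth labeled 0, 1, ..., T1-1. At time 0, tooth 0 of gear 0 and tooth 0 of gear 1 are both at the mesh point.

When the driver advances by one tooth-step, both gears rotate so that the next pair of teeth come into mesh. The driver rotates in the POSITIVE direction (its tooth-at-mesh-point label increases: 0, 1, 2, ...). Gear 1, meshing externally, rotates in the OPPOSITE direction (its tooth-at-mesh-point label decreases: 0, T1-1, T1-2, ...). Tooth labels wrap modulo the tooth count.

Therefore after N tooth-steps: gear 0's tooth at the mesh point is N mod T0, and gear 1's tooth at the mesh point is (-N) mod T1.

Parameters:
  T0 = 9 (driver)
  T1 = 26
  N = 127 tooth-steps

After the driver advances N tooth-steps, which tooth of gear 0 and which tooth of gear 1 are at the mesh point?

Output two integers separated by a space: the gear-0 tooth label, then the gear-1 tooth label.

Answer: 1 3

Derivation:
Gear 0 (driver, T0=9): tooth at mesh = N mod T0
  127 = 14 * 9 + 1, so 127 mod 9 = 1
  gear 0 tooth = 1
Gear 1 (driven, T1=26): tooth at mesh = (-N) mod T1
  127 = 4 * 26 + 23, so 127 mod 26 = 23
  (-127) mod 26 = (-23) mod 26 = 26 - 23 = 3
Mesh after 127 steps: gear-0 tooth 1 meets gear-1 tooth 3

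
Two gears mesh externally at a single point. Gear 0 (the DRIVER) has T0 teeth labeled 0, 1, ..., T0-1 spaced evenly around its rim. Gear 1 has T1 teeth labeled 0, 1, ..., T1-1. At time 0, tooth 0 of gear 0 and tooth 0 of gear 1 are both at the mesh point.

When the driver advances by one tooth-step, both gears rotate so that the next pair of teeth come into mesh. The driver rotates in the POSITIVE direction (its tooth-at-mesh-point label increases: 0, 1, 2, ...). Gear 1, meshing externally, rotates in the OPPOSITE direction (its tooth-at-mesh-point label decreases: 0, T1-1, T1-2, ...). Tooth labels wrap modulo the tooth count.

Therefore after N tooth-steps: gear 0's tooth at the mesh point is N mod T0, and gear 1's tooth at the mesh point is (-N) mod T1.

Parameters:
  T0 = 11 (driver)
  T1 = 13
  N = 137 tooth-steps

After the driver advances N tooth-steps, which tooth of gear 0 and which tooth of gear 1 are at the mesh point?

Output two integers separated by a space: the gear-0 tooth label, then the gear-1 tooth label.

Gear 0 (driver, T0=11): tooth at mesh = N mod T0
  137 = 12 * 11 + 5, so 137 mod 11 = 5
  gear 0 tooth = 5
Gear 1 (driven, T1=13): tooth at mesh = (-N) mod T1
  137 = 10 * 13 + 7, so 137 mod 13 = 7
  (-137) mod 13 = (-7) mod 13 = 13 - 7 = 6
Mesh after 137 steps: gear-0 tooth 5 meets gear-1 tooth 6

Answer: 5 6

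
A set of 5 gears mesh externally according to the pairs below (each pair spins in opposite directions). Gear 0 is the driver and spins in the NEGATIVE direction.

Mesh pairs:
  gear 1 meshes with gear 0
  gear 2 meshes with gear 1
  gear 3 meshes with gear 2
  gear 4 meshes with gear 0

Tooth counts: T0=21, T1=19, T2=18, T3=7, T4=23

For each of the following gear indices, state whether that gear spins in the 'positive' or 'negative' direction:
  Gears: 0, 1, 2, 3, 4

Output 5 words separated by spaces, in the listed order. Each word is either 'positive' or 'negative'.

Answer: negative positive negative positive positive

Derivation:
Gear 0 (driver): negative (depth 0)
  gear 1: meshes with gear 0 -> depth 1 -> positive (opposite of gear 0)
  gear 2: meshes with gear 1 -> depth 2 -> negative (opposite of gear 1)
  gear 3: meshes with gear 2 -> depth 3 -> positive (opposite of gear 2)
  gear 4: meshes with gear 0 -> depth 1 -> positive (opposite of gear 0)
Queried indices 0, 1, 2, 3, 4 -> negative, positive, negative, positive, positive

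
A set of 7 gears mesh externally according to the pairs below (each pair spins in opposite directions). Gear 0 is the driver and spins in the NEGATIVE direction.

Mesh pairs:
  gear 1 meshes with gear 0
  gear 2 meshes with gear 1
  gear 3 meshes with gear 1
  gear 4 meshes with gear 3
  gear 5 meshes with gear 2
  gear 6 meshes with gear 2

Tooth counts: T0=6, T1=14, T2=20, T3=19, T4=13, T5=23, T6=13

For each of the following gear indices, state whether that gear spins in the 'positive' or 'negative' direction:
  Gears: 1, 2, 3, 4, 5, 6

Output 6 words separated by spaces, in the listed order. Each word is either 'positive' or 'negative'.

Answer: positive negative negative positive positive positive

Derivation:
Gear 0 (driver): negative (depth 0)
  gear 1: meshes with gear 0 -> depth 1 -> positive (opposite of gear 0)
  gear 2: meshes with gear 1 -> depth 2 -> negative (opposite of gear 1)
  gear 3: meshes with gear 1 -> depth 2 -> negative (opposite of gear 1)
  gear 4: meshes with gear 3 -> depth 3 -> positive (opposite of gear 3)
  gear 5: meshes with gear 2 -> depth 3 -> positive (opposite of gear 2)
  gear 6: meshes with gear 2 -> depth 3 -> positive (opposite of gear 2)
Queried indices 1, 2, 3, 4, 5, 6 -> positive, negative, negative, positive, positive, positive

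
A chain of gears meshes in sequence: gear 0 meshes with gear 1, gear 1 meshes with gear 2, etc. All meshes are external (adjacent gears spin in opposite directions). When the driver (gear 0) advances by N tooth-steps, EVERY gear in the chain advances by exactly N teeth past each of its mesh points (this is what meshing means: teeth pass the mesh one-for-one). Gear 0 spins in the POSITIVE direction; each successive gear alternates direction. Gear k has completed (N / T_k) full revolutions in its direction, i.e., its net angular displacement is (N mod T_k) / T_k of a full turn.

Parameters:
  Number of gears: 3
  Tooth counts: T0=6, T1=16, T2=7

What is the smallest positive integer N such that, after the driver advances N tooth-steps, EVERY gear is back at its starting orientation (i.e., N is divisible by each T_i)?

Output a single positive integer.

Answer: 336

Derivation:
Gear k returns to start when N is a multiple of T_k.
All gears at start simultaneously when N is a common multiple of [6, 16, 7]; the smallest such N is lcm(6, 16, 7).
Start: lcm = T0 = 6
Fold in T1=16: gcd(6, 16) = 2; lcm(6, 16) = 6 * 16 / 2 = 96 / 2 = 48
Fold in T2=7: gcd(48, 7) = 1; lcm(48, 7) = 48 * 7 / 1 = 336 / 1 = 336
Full cycle length = 336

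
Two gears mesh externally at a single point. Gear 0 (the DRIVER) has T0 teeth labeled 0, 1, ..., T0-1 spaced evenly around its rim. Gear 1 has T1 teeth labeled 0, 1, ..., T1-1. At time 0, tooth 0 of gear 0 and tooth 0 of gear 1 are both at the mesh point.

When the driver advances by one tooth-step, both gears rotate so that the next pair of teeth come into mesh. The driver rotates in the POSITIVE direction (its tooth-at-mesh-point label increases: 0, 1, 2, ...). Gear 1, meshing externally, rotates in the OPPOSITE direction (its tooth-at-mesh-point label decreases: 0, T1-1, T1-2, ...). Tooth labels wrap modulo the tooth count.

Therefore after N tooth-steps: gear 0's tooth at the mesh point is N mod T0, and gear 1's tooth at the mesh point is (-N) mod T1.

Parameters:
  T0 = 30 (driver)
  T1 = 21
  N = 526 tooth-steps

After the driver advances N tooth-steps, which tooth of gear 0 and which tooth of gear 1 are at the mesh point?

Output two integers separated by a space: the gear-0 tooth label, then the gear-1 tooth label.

Gear 0 (driver, T0=30): tooth at mesh = N mod T0
  526 = 17 * 30 + 16, so 526 mod 30 = 16
  gear 0 tooth = 16
Gear 1 (driven, T1=21): tooth at mesh = (-N) mod T1
  526 = 25 * 21 + 1, so 526 mod 21 = 1
  (-526) mod 21 = (-1) mod 21 = 21 - 1 = 20
Mesh after 526 steps: gear-0 tooth 16 meets gear-1 tooth 20

Answer: 16 20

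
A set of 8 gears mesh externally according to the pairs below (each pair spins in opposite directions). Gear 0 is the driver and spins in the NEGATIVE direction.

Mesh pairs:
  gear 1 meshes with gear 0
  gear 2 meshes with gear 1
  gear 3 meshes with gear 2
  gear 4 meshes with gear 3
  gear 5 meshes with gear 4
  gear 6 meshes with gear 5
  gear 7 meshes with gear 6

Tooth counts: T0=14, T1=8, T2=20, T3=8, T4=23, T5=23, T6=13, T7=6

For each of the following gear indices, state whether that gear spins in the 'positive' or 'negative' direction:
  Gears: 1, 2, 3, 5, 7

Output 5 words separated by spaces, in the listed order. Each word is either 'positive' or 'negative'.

Gear 0 (driver): negative (depth 0)
  gear 1: meshes with gear 0 -> depth 1 -> positive (opposite of gear 0)
  gear 2: meshes with gear 1 -> depth 2 -> negative (opposite of gear 1)
  gear 3: meshes with gear 2 -> depth 3 -> positive (opposite of gear 2)
  gear 4: meshes with gear 3 -> depth 4 -> negative (opposite of gear 3)
  gear 5: meshes with gear 4 -> depth 5 -> positive (opposite of gear 4)
  gear 6: meshes with gear 5 -> depth 6 -> negative (opposite of gear 5)
  gear 7: meshes with gear 6 -> depth 7 -> positive (opposite of gear 6)
Queried indices 1, 2, 3, 5, 7 -> positive, negative, positive, positive, positive

Answer: positive negative positive positive positive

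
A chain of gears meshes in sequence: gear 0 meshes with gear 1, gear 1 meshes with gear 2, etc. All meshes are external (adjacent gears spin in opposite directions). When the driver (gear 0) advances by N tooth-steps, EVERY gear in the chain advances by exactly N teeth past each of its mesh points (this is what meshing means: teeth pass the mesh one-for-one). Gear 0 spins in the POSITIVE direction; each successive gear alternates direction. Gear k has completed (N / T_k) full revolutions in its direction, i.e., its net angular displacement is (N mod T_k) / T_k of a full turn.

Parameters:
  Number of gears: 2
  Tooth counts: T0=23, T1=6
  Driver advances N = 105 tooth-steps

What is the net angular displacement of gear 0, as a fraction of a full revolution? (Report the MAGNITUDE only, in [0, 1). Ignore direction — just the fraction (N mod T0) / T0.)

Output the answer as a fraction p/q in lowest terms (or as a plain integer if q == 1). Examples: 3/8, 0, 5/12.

Answer: 13/23

Derivation:
Chain of 2 gears, tooth counts: [23, 6]
  gear 0: T0=23, direction=positive, advance = 105 mod 23 = 13 teeth = 13/23 turn
  gear 1: T1=6, direction=negative, advance = 105 mod 6 = 3 teeth = 3/6 turn
Gear 0: 105 mod 23 = 13
Fraction = 13 / 23 = 13/23 (gcd(13,23)=1) = 13/23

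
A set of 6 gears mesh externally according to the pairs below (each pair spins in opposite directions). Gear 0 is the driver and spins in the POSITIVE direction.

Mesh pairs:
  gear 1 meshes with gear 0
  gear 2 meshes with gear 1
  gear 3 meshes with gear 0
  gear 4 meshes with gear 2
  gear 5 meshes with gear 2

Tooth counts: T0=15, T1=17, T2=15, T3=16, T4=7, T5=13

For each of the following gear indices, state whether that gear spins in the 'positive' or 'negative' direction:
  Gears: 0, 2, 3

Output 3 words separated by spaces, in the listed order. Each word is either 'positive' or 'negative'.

Answer: positive positive negative

Derivation:
Gear 0 (driver): positive (depth 0)
  gear 1: meshes with gear 0 -> depth 1 -> negative (opposite of gear 0)
  gear 2: meshes with gear 1 -> depth 2 -> positive (opposite of gear 1)
  gear 3: meshes with gear 0 -> depth 1 -> negative (opposite of gear 0)
  gear 4: meshes with gear 2 -> depth 3 -> negative (opposite of gear 2)
  gear 5: meshes with gear 2 -> depth 3 -> negative (opposite of gear 2)
Queried indices 0, 2, 3 -> positive, positive, negative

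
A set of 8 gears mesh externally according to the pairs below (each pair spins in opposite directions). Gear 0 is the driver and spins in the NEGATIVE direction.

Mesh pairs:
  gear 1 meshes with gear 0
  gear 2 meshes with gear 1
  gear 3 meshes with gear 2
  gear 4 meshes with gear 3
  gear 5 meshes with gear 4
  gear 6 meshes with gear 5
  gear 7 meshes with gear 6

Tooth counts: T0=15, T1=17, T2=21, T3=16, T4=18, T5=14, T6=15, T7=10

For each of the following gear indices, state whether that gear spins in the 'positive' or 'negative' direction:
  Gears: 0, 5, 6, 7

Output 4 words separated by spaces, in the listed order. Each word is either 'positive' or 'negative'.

Answer: negative positive negative positive

Derivation:
Gear 0 (driver): negative (depth 0)
  gear 1: meshes with gear 0 -> depth 1 -> positive (opposite of gear 0)
  gear 2: meshes with gear 1 -> depth 2 -> negative (opposite of gear 1)
  gear 3: meshes with gear 2 -> depth 3 -> positive (opposite of gear 2)
  gear 4: meshes with gear 3 -> depth 4 -> negative (opposite of gear 3)
  gear 5: meshes with gear 4 -> depth 5 -> positive (opposite of gear 4)
  gear 6: meshes with gear 5 -> depth 6 -> negative (opposite of gear 5)
  gear 7: meshes with gear 6 -> depth 7 -> positive (opposite of gear 6)
Queried indices 0, 5, 6, 7 -> negative, positive, negative, positive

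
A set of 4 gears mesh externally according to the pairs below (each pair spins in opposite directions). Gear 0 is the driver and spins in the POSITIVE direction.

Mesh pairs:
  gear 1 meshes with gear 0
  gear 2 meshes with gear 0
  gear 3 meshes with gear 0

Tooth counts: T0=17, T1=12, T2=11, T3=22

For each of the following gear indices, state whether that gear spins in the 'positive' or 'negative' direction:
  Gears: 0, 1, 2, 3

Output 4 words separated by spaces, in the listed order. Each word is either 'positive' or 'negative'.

Answer: positive negative negative negative

Derivation:
Gear 0 (driver): positive (depth 0)
  gear 1: meshes with gear 0 -> depth 1 -> negative (opposite of gear 0)
  gear 2: meshes with gear 0 -> depth 1 -> negative (opposite of gear 0)
  gear 3: meshes with gear 0 -> depth 1 -> negative (opposite of gear 0)
Queried indices 0, 1, 2, 3 -> positive, negative, negative, negative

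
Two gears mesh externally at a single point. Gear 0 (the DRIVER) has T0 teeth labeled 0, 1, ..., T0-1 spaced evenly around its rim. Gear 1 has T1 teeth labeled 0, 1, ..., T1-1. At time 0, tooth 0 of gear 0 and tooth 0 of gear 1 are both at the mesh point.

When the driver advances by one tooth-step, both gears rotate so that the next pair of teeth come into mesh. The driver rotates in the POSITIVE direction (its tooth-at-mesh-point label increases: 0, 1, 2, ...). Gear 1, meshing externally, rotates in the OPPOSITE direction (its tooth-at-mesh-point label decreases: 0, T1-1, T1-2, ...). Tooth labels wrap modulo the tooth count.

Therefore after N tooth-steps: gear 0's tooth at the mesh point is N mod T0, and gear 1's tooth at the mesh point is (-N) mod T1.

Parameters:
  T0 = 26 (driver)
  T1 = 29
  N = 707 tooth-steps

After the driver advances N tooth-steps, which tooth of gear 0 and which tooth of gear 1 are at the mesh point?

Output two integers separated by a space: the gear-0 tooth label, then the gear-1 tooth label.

Answer: 5 18

Derivation:
Gear 0 (driver, T0=26): tooth at mesh = N mod T0
  707 = 27 * 26 + 5, so 707 mod 26 = 5
  gear 0 tooth = 5
Gear 1 (driven, T1=29): tooth at mesh = (-N) mod T1
  707 = 24 * 29 + 11, so 707 mod 29 = 11
  (-707) mod 29 = (-11) mod 29 = 29 - 11 = 18
Mesh after 707 steps: gear-0 tooth 5 meets gear-1 tooth 18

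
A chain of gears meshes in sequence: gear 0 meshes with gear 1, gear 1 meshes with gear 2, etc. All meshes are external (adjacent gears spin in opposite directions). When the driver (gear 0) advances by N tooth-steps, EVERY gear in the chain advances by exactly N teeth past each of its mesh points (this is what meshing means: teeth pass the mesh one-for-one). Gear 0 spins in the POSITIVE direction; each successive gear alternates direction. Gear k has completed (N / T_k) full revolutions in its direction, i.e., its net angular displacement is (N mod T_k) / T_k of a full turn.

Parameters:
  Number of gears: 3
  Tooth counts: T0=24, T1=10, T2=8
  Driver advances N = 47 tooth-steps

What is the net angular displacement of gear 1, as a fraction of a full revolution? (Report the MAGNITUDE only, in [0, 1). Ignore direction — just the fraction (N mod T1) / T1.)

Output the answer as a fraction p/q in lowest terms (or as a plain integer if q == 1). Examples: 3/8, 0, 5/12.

Answer: 7/10

Derivation:
Chain of 3 gears, tooth counts: [24, 10, 8]
  gear 0: T0=24, direction=positive, advance = 47 mod 24 = 23 teeth = 23/24 turn
  gear 1: T1=10, direction=negative, advance = 47 mod 10 = 7 teeth = 7/10 turn
  gear 2: T2=8, direction=positive, advance = 47 mod 8 = 7 teeth = 7/8 turn
Gear 1: 47 mod 10 = 7
Fraction = 7 / 10 = 7/10 (gcd(7,10)=1) = 7/10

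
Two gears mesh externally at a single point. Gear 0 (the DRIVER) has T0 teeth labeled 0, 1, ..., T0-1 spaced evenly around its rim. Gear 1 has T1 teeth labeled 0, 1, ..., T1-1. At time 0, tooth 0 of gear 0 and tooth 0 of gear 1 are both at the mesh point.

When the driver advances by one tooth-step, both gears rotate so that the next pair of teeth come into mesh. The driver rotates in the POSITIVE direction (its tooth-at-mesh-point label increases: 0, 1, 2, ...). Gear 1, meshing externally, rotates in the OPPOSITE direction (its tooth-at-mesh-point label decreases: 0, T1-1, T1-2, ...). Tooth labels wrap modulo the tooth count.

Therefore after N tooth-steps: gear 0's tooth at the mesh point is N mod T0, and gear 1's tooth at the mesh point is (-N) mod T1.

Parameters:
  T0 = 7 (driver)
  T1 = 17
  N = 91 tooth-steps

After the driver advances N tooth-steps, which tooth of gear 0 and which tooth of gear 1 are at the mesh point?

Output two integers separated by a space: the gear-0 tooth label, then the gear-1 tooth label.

Gear 0 (driver, T0=7): tooth at mesh = N mod T0
  91 = 13 * 7 + 0, so 91 mod 7 = 0
  gear 0 tooth = 0
Gear 1 (driven, T1=17): tooth at mesh = (-N) mod T1
  91 = 5 * 17 + 6, so 91 mod 17 = 6
  (-91) mod 17 = (-6) mod 17 = 17 - 6 = 11
Mesh after 91 steps: gear-0 tooth 0 meets gear-1 tooth 11

Answer: 0 11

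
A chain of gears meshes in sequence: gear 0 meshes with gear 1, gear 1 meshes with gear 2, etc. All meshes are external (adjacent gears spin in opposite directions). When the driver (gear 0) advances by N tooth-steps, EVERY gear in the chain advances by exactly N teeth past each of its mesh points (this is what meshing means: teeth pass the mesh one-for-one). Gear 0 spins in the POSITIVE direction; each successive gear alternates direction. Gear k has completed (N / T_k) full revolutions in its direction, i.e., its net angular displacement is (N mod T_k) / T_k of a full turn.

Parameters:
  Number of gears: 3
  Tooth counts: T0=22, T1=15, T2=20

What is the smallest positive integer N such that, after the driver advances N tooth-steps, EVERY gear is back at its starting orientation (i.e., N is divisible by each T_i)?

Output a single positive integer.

Gear k returns to start when N is a multiple of T_k.
All gears at start simultaneously when N is a common multiple of [22, 15, 20]; the smallest such N is lcm(22, 15, 20).
Start: lcm = T0 = 22
Fold in T1=15: gcd(22, 15) = 1; lcm(22, 15) = 22 * 15 / 1 = 330 / 1 = 330
Fold in T2=20: gcd(330, 20) = 10; lcm(330, 20) = 330 * 20 / 10 = 6600 / 10 = 660
Full cycle length = 660

Answer: 660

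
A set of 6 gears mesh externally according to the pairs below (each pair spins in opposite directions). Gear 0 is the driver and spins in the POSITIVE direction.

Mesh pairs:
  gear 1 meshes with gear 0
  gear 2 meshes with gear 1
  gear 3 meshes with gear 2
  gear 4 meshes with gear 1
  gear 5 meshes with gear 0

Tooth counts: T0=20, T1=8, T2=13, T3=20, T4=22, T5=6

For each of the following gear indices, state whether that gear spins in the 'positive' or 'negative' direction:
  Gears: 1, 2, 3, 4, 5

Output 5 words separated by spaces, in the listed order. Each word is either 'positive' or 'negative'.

Gear 0 (driver): positive (depth 0)
  gear 1: meshes with gear 0 -> depth 1 -> negative (opposite of gear 0)
  gear 2: meshes with gear 1 -> depth 2 -> positive (opposite of gear 1)
  gear 3: meshes with gear 2 -> depth 3 -> negative (opposite of gear 2)
  gear 4: meshes with gear 1 -> depth 2 -> positive (opposite of gear 1)
  gear 5: meshes with gear 0 -> depth 1 -> negative (opposite of gear 0)
Queried indices 1, 2, 3, 4, 5 -> negative, positive, negative, positive, negative

Answer: negative positive negative positive negative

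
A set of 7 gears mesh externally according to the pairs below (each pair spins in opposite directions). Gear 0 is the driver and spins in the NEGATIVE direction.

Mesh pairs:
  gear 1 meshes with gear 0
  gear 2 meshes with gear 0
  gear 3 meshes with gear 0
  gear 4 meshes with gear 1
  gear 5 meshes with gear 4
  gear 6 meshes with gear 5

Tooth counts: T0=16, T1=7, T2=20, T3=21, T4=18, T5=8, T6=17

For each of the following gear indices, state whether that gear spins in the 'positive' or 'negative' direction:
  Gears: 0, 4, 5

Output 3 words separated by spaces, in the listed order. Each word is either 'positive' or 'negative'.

Gear 0 (driver): negative (depth 0)
  gear 1: meshes with gear 0 -> depth 1 -> positive (opposite of gear 0)
  gear 2: meshes with gear 0 -> depth 1 -> positive (opposite of gear 0)
  gear 3: meshes with gear 0 -> depth 1 -> positive (opposite of gear 0)
  gear 4: meshes with gear 1 -> depth 2 -> negative (opposite of gear 1)
  gear 5: meshes with gear 4 -> depth 3 -> positive (opposite of gear 4)
  gear 6: meshes with gear 5 -> depth 4 -> negative (opposite of gear 5)
Queried indices 0, 4, 5 -> negative, negative, positive

Answer: negative negative positive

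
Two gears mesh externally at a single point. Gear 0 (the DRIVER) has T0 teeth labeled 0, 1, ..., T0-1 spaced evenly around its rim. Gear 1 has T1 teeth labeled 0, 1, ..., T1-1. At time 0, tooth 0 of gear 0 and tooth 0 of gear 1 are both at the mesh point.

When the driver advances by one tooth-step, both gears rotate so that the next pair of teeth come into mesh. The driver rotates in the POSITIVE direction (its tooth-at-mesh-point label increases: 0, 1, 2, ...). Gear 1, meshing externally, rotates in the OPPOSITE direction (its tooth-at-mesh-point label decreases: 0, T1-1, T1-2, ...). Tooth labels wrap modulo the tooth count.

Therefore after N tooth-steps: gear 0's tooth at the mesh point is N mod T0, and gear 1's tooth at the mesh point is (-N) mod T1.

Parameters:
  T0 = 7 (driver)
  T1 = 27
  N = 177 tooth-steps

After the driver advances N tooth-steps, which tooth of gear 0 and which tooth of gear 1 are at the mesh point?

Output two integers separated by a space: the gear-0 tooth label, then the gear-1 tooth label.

Answer: 2 12

Derivation:
Gear 0 (driver, T0=7): tooth at mesh = N mod T0
  177 = 25 * 7 + 2, so 177 mod 7 = 2
  gear 0 tooth = 2
Gear 1 (driven, T1=27): tooth at mesh = (-N) mod T1
  177 = 6 * 27 + 15, so 177 mod 27 = 15
  (-177) mod 27 = (-15) mod 27 = 27 - 15 = 12
Mesh after 177 steps: gear-0 tooth 2 meets gear-1 tooth 12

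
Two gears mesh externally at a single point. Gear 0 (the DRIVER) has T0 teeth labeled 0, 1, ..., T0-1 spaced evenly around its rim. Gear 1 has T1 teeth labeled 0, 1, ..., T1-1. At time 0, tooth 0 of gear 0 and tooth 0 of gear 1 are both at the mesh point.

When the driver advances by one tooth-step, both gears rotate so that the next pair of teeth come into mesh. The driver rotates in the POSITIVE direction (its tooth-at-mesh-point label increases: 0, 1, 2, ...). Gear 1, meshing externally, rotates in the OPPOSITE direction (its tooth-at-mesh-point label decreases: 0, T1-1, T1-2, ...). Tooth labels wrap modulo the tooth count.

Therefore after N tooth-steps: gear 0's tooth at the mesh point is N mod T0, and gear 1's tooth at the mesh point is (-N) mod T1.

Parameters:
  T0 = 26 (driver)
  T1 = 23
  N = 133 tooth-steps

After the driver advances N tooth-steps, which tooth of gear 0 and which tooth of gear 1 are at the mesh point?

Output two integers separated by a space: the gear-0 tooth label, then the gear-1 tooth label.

Answer: 3 5

Derivation:
Gear 0 (driver, T0=26): tooth at mesh = N mod T0
  133 = 5 * 26 + 3, so 133 mod 26 = 3
  gear 0 tooth = 3
Gear 1 (driven, T1=23): tooth at mesh = (-N) mod T1
  133 = 5 * 23 + 18, so 133 mod 23 = 18
  (-133) mod 23 = (-18) mod 23 = 23 - 18 = 5
Mesh after 133 steps: gear-0 tooth 3 meets gear-1 tooth 5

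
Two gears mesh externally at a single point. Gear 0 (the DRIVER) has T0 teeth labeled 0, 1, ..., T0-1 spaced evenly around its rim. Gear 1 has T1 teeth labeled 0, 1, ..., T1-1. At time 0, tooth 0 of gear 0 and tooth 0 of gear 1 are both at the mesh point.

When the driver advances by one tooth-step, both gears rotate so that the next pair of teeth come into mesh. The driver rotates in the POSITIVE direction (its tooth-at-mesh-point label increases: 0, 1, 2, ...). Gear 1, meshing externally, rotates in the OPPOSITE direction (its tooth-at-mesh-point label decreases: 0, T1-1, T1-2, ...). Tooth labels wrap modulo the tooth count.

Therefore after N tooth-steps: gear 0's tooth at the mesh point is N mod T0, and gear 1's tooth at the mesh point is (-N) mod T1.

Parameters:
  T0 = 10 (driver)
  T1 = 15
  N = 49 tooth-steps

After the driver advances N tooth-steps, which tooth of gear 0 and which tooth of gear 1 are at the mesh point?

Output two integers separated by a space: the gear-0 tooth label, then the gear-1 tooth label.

Answer: 9 11

Derivation:
Gear 0 (driver, T0=10): tooth at mesh = N mod T0
  49 = 4 * 10 + 9, so 49 mod 10 = 9
  gear 0 tooth = 9
Gear 1 (driven, T1=15): tooth at mesh = (-N) mod T1
  49 = 3 * 15 + 4, so 49 mod 15 = 4
  (-49) mod 15 = (-4) mod 15 = 15 - 4 = 11
Mesh after 49 steps: gear-0 tooth 9 meets gear-1 tooth 11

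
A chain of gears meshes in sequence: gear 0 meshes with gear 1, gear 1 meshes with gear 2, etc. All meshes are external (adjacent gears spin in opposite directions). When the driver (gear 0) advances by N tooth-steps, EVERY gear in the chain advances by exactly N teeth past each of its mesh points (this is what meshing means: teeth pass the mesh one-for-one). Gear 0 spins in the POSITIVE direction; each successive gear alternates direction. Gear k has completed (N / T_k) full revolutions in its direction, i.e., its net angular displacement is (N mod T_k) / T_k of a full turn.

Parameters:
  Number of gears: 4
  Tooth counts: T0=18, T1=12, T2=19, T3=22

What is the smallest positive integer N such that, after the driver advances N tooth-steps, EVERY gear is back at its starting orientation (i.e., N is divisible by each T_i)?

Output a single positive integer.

Answer: 7524

Derivation:
Gear k returns to start when N is a multiple of T_k.
All gears at start simultaneously when N is a common multiple of [18, 12, 19, 22]; the smallest such N is lcm(18, 12, 19, 22).
Start: lcm = T0 = 18
Fold in T1=12: gcd(18, 12) = 6; lcm(18, 12) = 18 * 12 / 6 = 216 / 6 = 36
Fold in T2=19: gcd(36, 19) = 1; lcm(36, 19) = 36 * 19 / 1 = 684 / 1 = 684
Fold in T3=22: gcd(684, 22) = 2; lcm(684, 22) = 684 * 22 / 2 = 15048 / 2 = 7524
Full cycle length = 7524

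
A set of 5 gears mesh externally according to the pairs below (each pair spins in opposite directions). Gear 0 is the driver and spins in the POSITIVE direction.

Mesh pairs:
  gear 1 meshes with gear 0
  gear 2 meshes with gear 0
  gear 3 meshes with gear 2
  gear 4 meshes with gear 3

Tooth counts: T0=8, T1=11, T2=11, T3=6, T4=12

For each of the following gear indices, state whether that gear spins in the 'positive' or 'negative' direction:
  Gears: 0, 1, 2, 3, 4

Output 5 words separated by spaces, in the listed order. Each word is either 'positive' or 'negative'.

Answer: positive negative negative positive negative

Derivation:
Gear 0 (driver): positive (depth 0)
  gear 1: meshes with gear 0 -> depth 1 -> negative (opposite of gear 0)
  gear 2: meshes with gear 0 -> depth 1 -> negative (opposite of gear 0)
  gear 3: meshes with gear 2 -> depth 2 -> positive (opposite of gear 2)
  gear 4: meshes with gear 3 -> depth 3 -> negative (opposite of gear 3)
Queried indices 0, 1, 2, 3, 4 -> positive, negative, negative, positive, negative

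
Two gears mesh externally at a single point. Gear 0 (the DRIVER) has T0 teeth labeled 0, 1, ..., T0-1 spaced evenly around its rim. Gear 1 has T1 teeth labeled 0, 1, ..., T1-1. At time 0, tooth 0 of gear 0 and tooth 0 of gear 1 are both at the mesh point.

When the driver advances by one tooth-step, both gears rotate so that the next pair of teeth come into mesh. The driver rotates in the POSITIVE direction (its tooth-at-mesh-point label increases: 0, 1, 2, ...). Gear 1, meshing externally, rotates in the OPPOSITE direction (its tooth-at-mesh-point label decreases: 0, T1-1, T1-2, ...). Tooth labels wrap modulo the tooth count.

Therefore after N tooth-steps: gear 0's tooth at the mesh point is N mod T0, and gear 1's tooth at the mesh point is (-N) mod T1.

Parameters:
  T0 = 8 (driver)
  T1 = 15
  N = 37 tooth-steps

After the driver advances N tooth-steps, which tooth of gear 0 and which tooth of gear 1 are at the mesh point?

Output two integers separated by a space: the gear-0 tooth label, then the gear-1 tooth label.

Answer: 5 8

Derivation:
Gear 0 (driver, T0=8): tooth at mesh = N mod T0
  37 = 4 * 8 + 5, so 37 mod 8 = 5
  gear 0 tooth = 5
Gear 1 (driven, T1=15): tooth at mesh = (-N) mod T1
  37 = 2 * 15 + 7, so 37 mod 15 = 7
  (-37) mod 15 = (-7) mod 15 = 15 - 7 = 8
Mesh after 37 steps: gear-0 tooth 5 meets gear-1 tooth 8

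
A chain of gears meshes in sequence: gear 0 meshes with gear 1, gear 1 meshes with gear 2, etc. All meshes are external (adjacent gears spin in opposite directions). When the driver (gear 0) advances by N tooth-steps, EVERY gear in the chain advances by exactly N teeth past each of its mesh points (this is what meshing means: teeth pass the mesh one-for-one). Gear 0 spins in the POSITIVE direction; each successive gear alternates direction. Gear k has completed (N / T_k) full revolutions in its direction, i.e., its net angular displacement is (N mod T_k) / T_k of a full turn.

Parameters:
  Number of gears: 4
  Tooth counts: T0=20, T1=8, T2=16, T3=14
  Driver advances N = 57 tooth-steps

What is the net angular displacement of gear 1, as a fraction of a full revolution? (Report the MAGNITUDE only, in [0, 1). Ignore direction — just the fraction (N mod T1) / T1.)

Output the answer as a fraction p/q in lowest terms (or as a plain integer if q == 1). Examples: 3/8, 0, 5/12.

Answer: 1/8

Derivation:
Chain of 4 gears, tooth counts: [20, 8, 16, 14]
  gear 0: T0=20, direction=positive, advance = 57 mod 20 = 17 teeth = 17/20 turn
  gear 1: T1=8, direction=negative, advance = 57 mod 8 = 1 teeth = 1/8 turn
  gear 2: T2=16, direction=positive, advance = 57 mod 16 = 9 teeth = 9/16 turn
  gear 3: T3=14, direction=negative, advance = 57 mod 14 = 1 teeth = 1/14 turn
Gear 1: 57 mod 8 = 1
Fraction = 1 / 8 = 1/8 (gcd(1,8)=1) = 1/8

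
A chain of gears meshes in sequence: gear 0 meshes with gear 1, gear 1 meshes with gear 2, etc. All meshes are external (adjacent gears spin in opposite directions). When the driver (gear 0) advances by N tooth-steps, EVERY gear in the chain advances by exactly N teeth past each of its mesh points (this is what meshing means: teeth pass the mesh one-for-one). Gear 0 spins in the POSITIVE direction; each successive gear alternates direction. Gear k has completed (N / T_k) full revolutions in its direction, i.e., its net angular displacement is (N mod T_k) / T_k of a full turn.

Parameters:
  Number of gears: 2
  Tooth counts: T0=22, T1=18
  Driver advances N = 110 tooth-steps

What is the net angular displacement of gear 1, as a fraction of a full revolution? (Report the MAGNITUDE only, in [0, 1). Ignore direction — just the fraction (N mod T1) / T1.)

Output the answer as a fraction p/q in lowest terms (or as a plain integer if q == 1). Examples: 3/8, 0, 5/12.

Answer: 1/9

Derivation:
Chain of 2 gears, tooth counts: [22, 18]
  gear 0: T0=22, direction=positive, advance = 110 mod 22 = 0 teeth = 0/22 turn
  gear 1: T1=18, direction=negative, advance = 110 mod 18 = 2 teeth = 2/18 turn
Gear 1: 110 mod 18 = 2
Fraction = 2 / 18 = 1/9 (gcd(2,18)=2) = 1/9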